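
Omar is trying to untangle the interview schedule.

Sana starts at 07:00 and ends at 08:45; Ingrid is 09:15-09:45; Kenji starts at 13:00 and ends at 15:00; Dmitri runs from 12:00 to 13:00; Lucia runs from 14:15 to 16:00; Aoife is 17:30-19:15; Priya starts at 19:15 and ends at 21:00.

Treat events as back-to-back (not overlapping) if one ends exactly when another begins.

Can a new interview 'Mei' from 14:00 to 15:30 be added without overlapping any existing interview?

No — it overlaps Kenji, Lucia

Sana: ends 08:45 at or before Mei starts 14:00 → clear.
Ingrid: ends 09:45 at or before Mei starts 14:00 → clear.
Dmitri: ends 13:00 at or before Mei starts 14:00 → clear.
Kenji: starts 13:00 before Mei ends 15:30, and ends 15:00 after Mei starts 14:00 → overlap.
Lucia: starts 14:15 before Mei ends 15:30, and ends 16:00 after Mei starts 14:00 → overlap.
Aoife: starts 17:30 at or after Mei ends 15:30 → clear.
Priya: starts 19:15 at or after Mei ends 15:30 → clear.
Mei overlaps Kenji, Lucia.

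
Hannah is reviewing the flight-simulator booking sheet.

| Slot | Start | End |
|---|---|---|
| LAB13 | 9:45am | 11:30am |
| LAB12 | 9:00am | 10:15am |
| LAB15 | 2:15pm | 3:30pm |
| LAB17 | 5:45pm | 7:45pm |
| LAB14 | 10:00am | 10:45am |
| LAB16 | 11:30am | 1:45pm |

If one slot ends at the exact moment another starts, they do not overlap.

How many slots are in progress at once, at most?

Sweep the timeline, counting +1 at each start and −1 at each end (ends before starts at a tie):
9:00am start LAB12 → 1
9:45am start LAB13 → 2
10:00am start LAB14 → 3
10:15am end LAB12 → 2
10:45am end LAB14 → 1
11:30am end LAB13 → 0
11:30am start LAB16 → 1
1:45pm end LAB16 → 0
2:15pm start LAB15 → 1
3:30pm end LAB15 → 0
5:45pm start LAB17 → 1
7:45pm end LAB17 → 0
Peak is 3, at 10:00am (LAB12, LAB13, LAB14).

3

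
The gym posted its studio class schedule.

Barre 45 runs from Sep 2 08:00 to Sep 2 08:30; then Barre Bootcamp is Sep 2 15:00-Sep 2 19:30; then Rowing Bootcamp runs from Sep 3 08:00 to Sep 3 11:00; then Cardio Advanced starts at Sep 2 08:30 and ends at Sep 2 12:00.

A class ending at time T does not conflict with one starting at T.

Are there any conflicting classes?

No

Two intervals overlap when each starts before the other ends.
Sorted by start: Barre 45, Cardio Advanced, Barre Bootcamp, Rowing Bootcamp.
Cardio Advanced starts exactly when Barre 45 ends (back-to-back, no overlap); Barre 45 is clear from here.
Barre Bootcamp starts after Cardio Advanced ends; Cardio Advanced is clear from here.
Rowing Bootcamp starts after Barre Bootcamp ends.
Every pair is clear; the schedule has no overlaps.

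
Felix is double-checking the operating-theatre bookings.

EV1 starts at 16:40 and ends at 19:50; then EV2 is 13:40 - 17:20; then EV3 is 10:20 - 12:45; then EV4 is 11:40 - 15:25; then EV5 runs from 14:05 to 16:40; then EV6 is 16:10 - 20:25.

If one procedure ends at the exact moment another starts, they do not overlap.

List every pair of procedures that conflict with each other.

EV1 & EV2, EV1 & EV6, EV2 & EV4, EV2 & EV5, EV2 & EV6, EV3 & EV4, EV4 & EV5, EV5 & EV6

Sorted by start: EV3, EV4, EV2, EV5, EV6, EV1.
EV4 starts before EV3 ends → EV3 and EV4 overlap.
EV2 starts after EV3 ends — done with EV3.
EV2 starts before EV4 ends → EV4 and EV2 overlap.
EV5 starts before EV4 ends → EV4 and EV5 overlap.
EV6 starts after EV4 ends — done with EV4.
EV5 starts before EV2 ends → EV2 and EV5 overlap.
EV6 starts before EV2 ends → EV2 and EV6 overlap.
EV1 starts before EV2 ends → EV2 and EV1 overlap.
EV6 starts before EV5 ends → EV5 and EV6 overlap.
EV1 starts exactly when EV5 ends (back-to-back, no overlap).
EV1 starts before EV6 ends → EV6 and EV1 overlap.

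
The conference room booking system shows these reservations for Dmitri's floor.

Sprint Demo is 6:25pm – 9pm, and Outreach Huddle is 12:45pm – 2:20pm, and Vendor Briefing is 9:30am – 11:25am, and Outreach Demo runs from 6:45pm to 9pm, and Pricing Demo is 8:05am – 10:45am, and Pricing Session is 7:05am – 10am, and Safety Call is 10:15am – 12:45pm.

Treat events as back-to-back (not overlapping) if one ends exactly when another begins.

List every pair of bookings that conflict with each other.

Check each pair: they overlap iff neither finishes before the other starts.
Sorted by start: Pricing Session, Pricing Demo, Vendor Briefing, Safety Call, Outreach Huddle, Sprint Demo, Outreach Demo.
Pricing Demo starts before Pricing Session ends → Pricing Session and Pricing Demo overlap.
Vendor Briefing starts before Pricing Session ends → Pricing Session and Vendor Briefing overlap.
Safety Call starts after Pricing Session ends, so Pricing Session has no further overlaps.
Vendor Briefing starts before Pricing Demo ends → Pricing Demo and Vendor Briefing overlap.
Safety Call starts before Pricing Demo ends → Pricing Demo and Safety Call overlap.
Outreach Huddle starts after Pricing Demo ends, so Pricing Demo has no further overlaps.
Safety Call starts before Vendor Briefing ends → Vendor Briefing and Safety Call overlap.
Outreach Huddle starts after Vendor Briefing ends, so Vendor Briefing has no further overlaps.
Outreach Huddle starts exactly when Safety Call ends (back-to-back, no overlap), so Safety Call has no further overlaps.
Sprint Demo starts after Outreach Huddle ends, so Outreach Huddle has no further overlaps.
Outreach Demo starts before Sprint Demo ends → Sprint Demo and Outreach Demo overlap.

Outreach Demo & Sprint Demo, Pricing Demo & Pricing Session, Pricing Demo & Safety Call, Pricing Demo & Vendor Briefing, Pricing Session & Vendor Briefing, Safety Call & Vendor Briefing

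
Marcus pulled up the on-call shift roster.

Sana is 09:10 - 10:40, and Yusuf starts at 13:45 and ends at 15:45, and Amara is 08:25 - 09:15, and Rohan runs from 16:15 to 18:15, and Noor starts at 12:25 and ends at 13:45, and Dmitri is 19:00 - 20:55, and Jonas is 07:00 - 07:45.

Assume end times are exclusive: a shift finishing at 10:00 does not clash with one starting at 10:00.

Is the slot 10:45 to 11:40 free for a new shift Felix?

Jonas: ends 07:45 at or before Felix starts 10:45 → clear.
Amara: ends 09:15 at or before Felix starts 10:45 → clear.
Sana: ends 10:40 at or before Felix starts 10:45 → clear.
Noor: starts 12:25 at or after Felix ends 11:40 → clear.
Yusuf: starts 13:45 at or after Felix ends 11:40 → clear.
Rohan: starts 16:15 at or after Felix ends 11:40 → clear.
Dmitri: starts 19:00 at or after Felix ends 11:40 → clear.

Yes — the slot is free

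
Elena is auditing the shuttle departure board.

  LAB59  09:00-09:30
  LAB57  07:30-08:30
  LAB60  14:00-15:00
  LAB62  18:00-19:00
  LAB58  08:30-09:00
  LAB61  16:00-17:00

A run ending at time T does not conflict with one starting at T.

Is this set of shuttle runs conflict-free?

Sorted by start: LAB57, LAB58, LAB59, LAB60, LAB61, LAB62.
LAB58 starts exactly when LAB57 ends (back-to-back, no overlap) — done with LAB57.
LAB59 starts exactly when LAB58 ends (back-to-back, no overlap) — done with LAB58.
LAB60 starts after LAB59 ends — done with LAB59.
LAB61 starts after LAB60 ends — done with LAB60.
LAB62 starts after LAB61 ends.
Every pair is clear; the schedule has no overlaps.

Yes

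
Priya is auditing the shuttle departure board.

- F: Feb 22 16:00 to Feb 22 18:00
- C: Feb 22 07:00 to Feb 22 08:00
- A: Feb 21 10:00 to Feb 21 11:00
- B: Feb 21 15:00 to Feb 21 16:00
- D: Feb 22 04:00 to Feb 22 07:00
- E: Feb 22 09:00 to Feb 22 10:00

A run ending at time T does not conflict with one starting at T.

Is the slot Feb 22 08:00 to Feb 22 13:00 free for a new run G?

A: ends Feb 21 11:00 at or before G starts Feb 22 08:00 → clear.
B: ends Feb 21 16:00 at or before G starts Feb 22 08:00 → clear.
D: ends Feb 22 07:00 at or before G starts Feb 22 08:00 → clear.
C: ends Feb 22 08:00 at or before G starts Feb 22 08:00 → clear.
E: starts Feb 22 09:00 before G ends Feb 22 13:00, and ends Feb 22 10:00 after G starts Feb 22 08:00 → overlap.
F: starts Feb 22 16:00 at or after G ends Feb 22 13:00 → clear.
G overlaps E.

No — it overlaps E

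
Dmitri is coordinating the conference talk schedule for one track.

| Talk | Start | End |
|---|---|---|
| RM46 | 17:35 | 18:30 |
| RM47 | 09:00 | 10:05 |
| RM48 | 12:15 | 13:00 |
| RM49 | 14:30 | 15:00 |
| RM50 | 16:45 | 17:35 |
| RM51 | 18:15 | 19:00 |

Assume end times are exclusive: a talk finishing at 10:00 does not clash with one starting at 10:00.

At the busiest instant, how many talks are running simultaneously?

Sort all start/end points and keep a running count:
09:00 start RM47 → 1
10:05 end RM47 → 0
12:15 start RM48 → 1
13:00 end RM48 → 0
14:30 start RM49 → 1
15:00 end RM49 → 0
16:45 start RM50 → 1
17:35 end RM50 → 0
17:35 start RM46 → 1
18:15 start RM51 → 2
18:30 end RM46 → 1
19:00 end RM51 → 0
Peak is 2, at 18:15 (RM46, RM51).

2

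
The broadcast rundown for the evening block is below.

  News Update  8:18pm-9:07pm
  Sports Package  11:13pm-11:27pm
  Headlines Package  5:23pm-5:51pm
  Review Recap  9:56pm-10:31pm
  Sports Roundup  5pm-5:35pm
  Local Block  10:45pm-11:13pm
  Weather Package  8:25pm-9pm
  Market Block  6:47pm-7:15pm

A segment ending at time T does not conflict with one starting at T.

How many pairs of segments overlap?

2

Sorted by start: Sports Roundup, Headlines Package, Market Block, News Update, Weather Package, Review Recap, Local Block, Sports Package.
Headlines Package starts before Sports Roundup ends → Sports Roundup and Headlines Package overlap.
Market Block starts after Sports Roundup ends, so Sports Roundup has no further overlaps.
Market Block starts after Headlines Package ends, so Headlines Package has no further overlaps.
News Update starts after Market Block ends, so Market Block has no further overlaps.
Weather Package starts before News Update ends → News Update and Weather Package overlap.
Review Recap starts after News Update ends, so News Update has no further overlaps.
Review Recap starts after Weather Package ends, so Weather Package has no further overlaps.
Local Block starts after Review Recap ends, so Review Recap has no further overlaps.
Sports Package starts exactly when Local Block ends (back-to-back, no overlap).
Overlapping pairs: Headlines Package & Sports Roundup, News Update & Weather Package — 2 in total.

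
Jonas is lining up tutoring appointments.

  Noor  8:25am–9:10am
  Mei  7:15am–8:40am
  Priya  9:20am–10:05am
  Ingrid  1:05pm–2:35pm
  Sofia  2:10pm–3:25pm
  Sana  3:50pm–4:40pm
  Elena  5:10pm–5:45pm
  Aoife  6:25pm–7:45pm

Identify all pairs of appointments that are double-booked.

Two intervals overlap when each starts before the other ends.
Sorted by start: Mei, Noor, Priya, Ingrid, Sofia, Sana, Elena, Aoife.
Noor starts before Mei ends → Mei and Noor overlap.
Priya starts after Mei ends; Mei is clear from here.
Priya starts after Noor ends; Noor is clear from here.
Ingrid starts after Priya ends; Priya is clear from here.
Sofia starts before Ingrid ends → Ingrid and Sofia overlap.
Sana starts after Ingrid ends; Ingrid is clear from here.
Sana starts after Sofia ends; Sofia is clear from here.
Elena starts after Sana ends; Sana is clear from here.
Aoife starts after Elena ends.

Ingrid & Sofia, Mei & Noor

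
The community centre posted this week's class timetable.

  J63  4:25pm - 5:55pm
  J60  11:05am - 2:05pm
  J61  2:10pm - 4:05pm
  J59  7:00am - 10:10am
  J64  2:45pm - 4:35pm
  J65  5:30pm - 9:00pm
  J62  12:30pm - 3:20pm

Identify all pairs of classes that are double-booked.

J60 & J62, J61 & J62, J61 & J64, J62 & J64, J63 & J64, J63 & J65

Sorted by start: J59, J60, J62, J61, J64, J63, J65.
J60 starts after J59 ends, so nothing later overlaps J59 either.
J62 starts before J60 ends → J60 and J62 overlap.
J61 starts after J60 ends, so nothing later overlaps J60 either.
J61 starts before J62 ends → J62 and J61 overlap.
J64 starts before J62 ends → J62 and J64 overlap.
J63 starts after J62 ends, so nothing later overlaps J62 either.
J64 starts before J61 ends → J61 and J64 overlap.
J63 starts after J61 ends, so nothing later overlaps J61 either.
J63 starts before J64 ends → J64 and J63 overlap.
J65 starts after J64 ends.
J65 starts before J63 ends → J63 and J65 overlap.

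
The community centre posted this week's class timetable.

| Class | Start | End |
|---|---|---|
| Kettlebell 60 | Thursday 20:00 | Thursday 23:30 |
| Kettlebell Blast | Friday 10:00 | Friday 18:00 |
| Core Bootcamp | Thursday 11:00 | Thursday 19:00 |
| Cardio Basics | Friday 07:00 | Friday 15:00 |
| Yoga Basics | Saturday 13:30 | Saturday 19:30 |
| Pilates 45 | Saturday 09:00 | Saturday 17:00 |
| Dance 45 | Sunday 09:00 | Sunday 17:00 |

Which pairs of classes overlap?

Check each pair: they overlap iff neither finishes before the other starts.
Sorted by start: Core Bootcamp, Kettlebell 60, Cardio Basics, Kettlebell Blast, Pilates 45, Yoga Basics, Dance 45.
Kettlebell 60 starts after Core Bootcamp ends, so Core Bootcamp has no further overlaps.
Cardio Basics starts after Kettlebell 60 ends, so Kettlebell 60 has no further overlaps.
Kettlebell Blast starts before Cardio Basics ends → Cardio Basics and Kettlebell Blast overlap.
Pilates 45 starts after Cardio Basics ends, so Cardio Basics has no further overlaps.
Pilates 45 starts after Kettlebell Blast ends, so Kettlebell Blast has no further overlaps.
Yoga Basics starts before Pilates 45 ends → Pilates 45 and Yoga Basics overlap.
Dance 45 starts after Pilates 45 ends.
Dance 45 starts after Yoga Basics ends.

Cardio Basics & Kettlebell Blast, Pilates 45 & Yoga Basics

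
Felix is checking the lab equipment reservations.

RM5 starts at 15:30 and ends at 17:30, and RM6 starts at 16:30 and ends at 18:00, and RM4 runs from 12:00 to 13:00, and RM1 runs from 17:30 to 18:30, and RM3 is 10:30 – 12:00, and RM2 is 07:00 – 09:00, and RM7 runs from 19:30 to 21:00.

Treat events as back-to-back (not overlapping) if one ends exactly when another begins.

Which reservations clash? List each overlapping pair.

Sorted by start: RM2, RM3, RM4, RM5, RM6, RM1, RM7.
RM3 starts after RM2 ends, so nothing later overlaps RM2 either.
RM4 starts exactly when RM3 ends (back-to-back, no overlap), so nothing later overlaps RM3 either.
RM5 starts after RM4 ends, so nothing later overlaps RM4 either.
RM6 starts before RM5 ends → RM5 and RM6 overlap.
RM1 starts exactly when RM5 ends (back-to-back, no overlap), so nothing later overlaps RM5 either.
RM1 starts before RM6 ends → RM6 and RM1 overlap.
RM7 starts after RM6 ends.
RM7 starts after RM1 ends.

RM1 & RM6, RM5 & RM6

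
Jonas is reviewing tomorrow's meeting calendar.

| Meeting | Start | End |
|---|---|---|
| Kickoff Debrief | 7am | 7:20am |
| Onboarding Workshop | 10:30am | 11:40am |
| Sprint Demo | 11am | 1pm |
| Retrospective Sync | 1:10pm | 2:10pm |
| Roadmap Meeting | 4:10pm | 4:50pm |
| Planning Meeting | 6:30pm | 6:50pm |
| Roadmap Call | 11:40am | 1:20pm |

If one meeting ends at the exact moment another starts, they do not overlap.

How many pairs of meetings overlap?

Sorted by start: Kickoff Debrief, Onboarding Workshop, Sprint Demo, Roadmap Call, Retrospective Sync, Roadmap Meeting, Planning Meeting.
Onboarding Workshop starts after Kickoff Debrief ends — done with Kickoff Debrief.
Sprint Demo starts before Onboarding Workshop ends → Onboarding Workshop and Sprint Demo overlap.
Roadmap Call starts exactly when Onboarding Workshop ends (back-to-back, no overlap) — done with Onboarding Workshop.
Roadmap Call starts before Sprint Demo ends → Sprint Demo and Roadmap Call overlap.
Retrospective Sync starts after Sprint Demo ends — done with Sprint Demo.
Retrospective Sync starts before Roadmap Call ends → Roadmap Call and Retrospective Sync overlap.
Roadmap Meeting starts after Roadmap Call ends — done with Roadmap Call.
Roadmap Meeting starts after Retrospective Sync ends — done with Retrospective Sync.
Planning Meeting starts after Roadmap Meeting ends.
Overlapping pairs: Onboarding Workshop & Sprint Demo, Retrospective Sync & Roadmap Call, Roadmap Call & Sprint Demo — 3 in total.

3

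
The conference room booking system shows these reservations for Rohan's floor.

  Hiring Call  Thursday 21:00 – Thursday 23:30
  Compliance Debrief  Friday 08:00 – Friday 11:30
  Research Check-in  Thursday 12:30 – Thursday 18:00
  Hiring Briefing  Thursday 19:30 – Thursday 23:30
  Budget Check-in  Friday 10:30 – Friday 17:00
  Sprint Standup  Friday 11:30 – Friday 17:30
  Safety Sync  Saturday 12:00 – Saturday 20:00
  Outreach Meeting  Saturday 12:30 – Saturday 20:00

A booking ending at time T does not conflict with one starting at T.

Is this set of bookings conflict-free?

No

Sorted by start: Research Check-in, Hiring Briefing, Hiring Call, Compliance Debrief, Budget Check-in, Sprint Standup, Safety Sync, Outreach Meeting.
Hiring Briefing starts after Research Check-in ends — done with Research Check-in.
Hiring Call starts before Hiring Briefing ends → Hiring Briefing and Hiring Call overlap.
That's a conflict, so the schedule is not conflict-free.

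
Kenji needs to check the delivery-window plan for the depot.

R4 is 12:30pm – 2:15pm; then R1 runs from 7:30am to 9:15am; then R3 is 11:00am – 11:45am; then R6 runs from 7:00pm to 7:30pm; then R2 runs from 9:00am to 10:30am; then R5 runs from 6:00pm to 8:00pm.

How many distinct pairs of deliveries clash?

2

Sorted by start: R1, R2, R3, R4, R5, R6.
R2 starts before R1 ends → R1 and R2 overlap.
R3 starts after R1 ends, so R1 has no further overlaps.
R3 starts after R2 ends, so R2 has no further overlaps.
R4 starts after R3 ends, so R3 has no further overlaps.
R5 starts after R4 ends, so R4 has no further overlaps.
R6 starts before R5 ends → R5 and R6 overlap.
Overlapping pairs: R1 & R2, R5 & R6 — 2 in total.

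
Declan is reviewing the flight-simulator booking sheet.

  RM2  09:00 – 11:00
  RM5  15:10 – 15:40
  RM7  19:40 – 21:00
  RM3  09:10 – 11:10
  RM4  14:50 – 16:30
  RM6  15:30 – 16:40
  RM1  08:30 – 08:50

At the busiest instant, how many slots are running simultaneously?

3

Sweep the timeline, counting +1 at each start and −1 at each end (ends before starts at a tie):
08:30 start RM1 → 1
08:50 end RM1 → 0
09:00 start RM2 → 1
09:10 start RM3 → 2
11:00 end RM2 → 1
11:10 end RM3 → 0
14:50 start RM4 → 1
15:10 start RM5 → 2
15:30 start RM6 → 3
15:40 end RM5 → 2
16:30 end RM4 → 1
16:40 end RM6 → 0
19:40 start RM7 → 1
21:00 end RM7 → 0
Peak is 3, at 15:30 (RM4, RM5, RM6).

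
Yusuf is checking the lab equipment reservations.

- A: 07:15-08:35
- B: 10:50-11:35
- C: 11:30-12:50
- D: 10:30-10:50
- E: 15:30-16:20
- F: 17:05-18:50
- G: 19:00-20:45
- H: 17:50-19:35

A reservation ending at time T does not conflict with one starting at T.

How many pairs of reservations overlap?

Sorted by start: A, D, B, C, E, F, H, G.
D starts after A ends, so A has no further overlaps.
B starts exactly when D ends (back-to-back, no overlap), so D has no further overlaps.
C starts before B ends → B and C overlap.
E starts after B ends, so B has no further overlaps.
E starts after C ends, so C has no further overlaps.
F starts after E ends, so E has no further overlaps.
H starts before F ends → F and H overlap.
G starts after F ends.
G starts before H ends → H and G overlap.
Overlapping pairs: B & C, F & H, G & H — 3 in total.

3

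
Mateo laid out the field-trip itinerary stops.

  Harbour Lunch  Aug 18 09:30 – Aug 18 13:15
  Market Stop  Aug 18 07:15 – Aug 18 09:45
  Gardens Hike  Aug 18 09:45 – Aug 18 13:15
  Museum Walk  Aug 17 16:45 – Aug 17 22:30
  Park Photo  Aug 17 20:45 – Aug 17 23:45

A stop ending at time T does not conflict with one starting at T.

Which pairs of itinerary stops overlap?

Two intervals overlap when each starts before the other ends.
Sorted by start: Museum Walk, Park Photo, Market Stop, Harbour Lunch, Gardens Hike.
Park Photo starts before Museum Walk ends → Museum Walk and Park Photo overlap.
Market Stop starts after Museum Walk ends, so Museum Walk has no further overlaps.
Market Stop starts after Park Photo ends, so Park Photo has no further overlaps.
Harbour Lunch starts before Market Stop ends → Market Stop and Harbour Lunch overlap.
Gardens Hike starts exactly when Market Stop ends (back-to-back, no overlap).
Gardens Hike starts before Harbour Lunch ends → Harbour Lunch and Gardens Hike overlap.

Gardens Hike & Harbour Lunch, Harbour Lunch & Market Stop, Museum Walk & Park Photo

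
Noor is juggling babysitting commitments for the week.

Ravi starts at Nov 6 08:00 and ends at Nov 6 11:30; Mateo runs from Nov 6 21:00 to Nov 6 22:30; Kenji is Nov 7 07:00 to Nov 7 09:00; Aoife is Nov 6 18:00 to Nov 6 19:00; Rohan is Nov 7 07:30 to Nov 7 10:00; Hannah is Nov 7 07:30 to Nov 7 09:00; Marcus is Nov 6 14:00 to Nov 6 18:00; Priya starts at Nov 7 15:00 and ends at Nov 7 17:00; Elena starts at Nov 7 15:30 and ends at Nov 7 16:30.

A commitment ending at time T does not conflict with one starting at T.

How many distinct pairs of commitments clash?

4

Check each pair: they overlap iff neither finishes before the other starts.
Sorted by start: Ravi, Marcus, Aoife, Mateo, Kenji, Rohan, Hannah, Priya, Elena.
Marcus starts after Ravi ends; Ravi is clear from here.
Aoife starts exactly when Marcus ends (back-to-back, no overlap); Marcus is clear from here.
Mateo starts after Aoife ends; Aoife is clear from here.
Kenji starts after Mateo ends; Mateo is clear from here.
Rohan starts before Kenji ends → Kenji and Rohan overlap.
Hannah starts before Kenji ends → Kenji and Hannah overlap.
Priya starts after Kenji ends; Kenji is clear from here.
Hannah starts before Rohan ends → Rohan and Hannah overlap.
Priya starts after Rohan ends; Rohan is clear from here.
Priya starts after Hannah ends; Hannah is clear from here.
Elena starts before Priya ends → Priya and Elena overlap.
Overlapping pairs: Elena & Priya, Hannah & Kenji, Hannah & Rohan, Kenji & Rohan — 4 in total.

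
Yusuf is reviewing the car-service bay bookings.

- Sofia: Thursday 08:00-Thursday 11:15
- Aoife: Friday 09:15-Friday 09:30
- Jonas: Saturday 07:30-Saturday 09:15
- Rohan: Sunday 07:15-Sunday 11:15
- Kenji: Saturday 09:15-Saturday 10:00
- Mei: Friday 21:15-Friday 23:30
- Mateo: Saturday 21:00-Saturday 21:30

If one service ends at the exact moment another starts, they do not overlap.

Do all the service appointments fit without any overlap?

Sorted by start: Sofia, Aoife, Mei, Jonas, Kenji, Mateo, Rohan.
Aoife starts after Sofia ends, so nothing later overlaps Sofia either.
Mei starts after Aoife ends, so nothing later overlaps Aoife either.
Jonas starts after Mei ends, so nothing later overlaps Mei either.
Kenji starts exactly when Jonas ends (back-to-back, no overlap), so nothing later overlaps Jonas either.
Mateo starts after Kenji ends, so nothing later overlaps Kenji either.
Rohan starts after Mateo ends.
Every pair is clear; the schedule has no overlaps.

Yes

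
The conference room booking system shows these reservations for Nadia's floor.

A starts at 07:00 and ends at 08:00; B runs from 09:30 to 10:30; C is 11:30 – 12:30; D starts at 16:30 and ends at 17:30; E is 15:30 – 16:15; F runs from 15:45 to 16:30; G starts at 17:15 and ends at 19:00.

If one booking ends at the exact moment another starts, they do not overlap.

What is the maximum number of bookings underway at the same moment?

2

Walk through starts and ends in time order (an end at T is processed before a start at T):
07:00 start A → 1
08:00 end A → 0
09:30 start B → 1
10:30 end B → 0
11:30 start C → 1
12:30 end C → 0
15:30 start E → 1
15:45 start F → 2
16:15 end E → 1
16:30 end F → 0
16:30 start D → 1
17:15 start G → 2
17:30 end D → 1
19:00 end G → 0
Peak is 2, at 15:45 (E, F).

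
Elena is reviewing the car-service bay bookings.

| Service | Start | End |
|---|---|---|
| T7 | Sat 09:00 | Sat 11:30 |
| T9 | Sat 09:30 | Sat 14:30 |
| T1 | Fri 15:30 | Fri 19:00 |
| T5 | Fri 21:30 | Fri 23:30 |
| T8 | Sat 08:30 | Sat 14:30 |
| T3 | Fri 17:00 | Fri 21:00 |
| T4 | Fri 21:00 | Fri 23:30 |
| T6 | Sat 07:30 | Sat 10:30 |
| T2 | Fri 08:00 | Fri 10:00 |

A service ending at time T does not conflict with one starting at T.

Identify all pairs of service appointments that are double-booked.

Check each pair: they overlap iff neither finishes before the other starts.
Sorted by start: T2, T1, T3, T4, T5, T6, T8, T7, T9.
T1 starts after T2 ends — done with T2.
T3 starts before T1 ends → T1 and T3 overlap.
T4 starts after T1 ends — done with T1.
T4 starts exactly when T3 ends (back-to-back, no overlap) — done with T3.
T5 starts before T4 ends → T4 and T5 overlap.
T6 starts after T4 ends — done with T4.
T6 starts after T5 ends — done with T5.
T8 starts before T6 ends → T6 and T8 overlap.
T7 starts before T6 ends → T6 and T7 overlap.
T9 starts before T6 ends → T6 and T9 overlap.
T7 starts before T8 ends → T8 and T7 overlap.
T9 starts before T8 ends → T8 and T9 overlap.
T9 starts before T7 ends → T7 and T9 overlap.

T1 & T3, T4 & T5, T6 & T7, T6 & T8, T6 & T9, T7 & T8, T7 & T9, T8 & T9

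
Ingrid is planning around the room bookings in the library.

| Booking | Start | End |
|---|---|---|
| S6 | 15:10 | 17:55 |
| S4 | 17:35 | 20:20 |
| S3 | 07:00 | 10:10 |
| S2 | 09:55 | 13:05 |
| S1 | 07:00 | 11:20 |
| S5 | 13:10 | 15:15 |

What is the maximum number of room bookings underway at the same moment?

3

Walk through starts and ends in time order (an end at T is processed before a start at T):
07:00 start S1 → 1
07:00 start S3 → 2
09:55 start S2 → 3
10:10 end S3 → 2
11:20 end S1 → 1
13:05 end S2 → 0
13:10 start S5 → 1
15:10 start S6 → 2
15:15 end S5 → 1
17:35 start S4 → 2
17:55 end S6 → 1
20:20 end S4 → 0
Peak is 3, at 09:55 (S1, S2, S3).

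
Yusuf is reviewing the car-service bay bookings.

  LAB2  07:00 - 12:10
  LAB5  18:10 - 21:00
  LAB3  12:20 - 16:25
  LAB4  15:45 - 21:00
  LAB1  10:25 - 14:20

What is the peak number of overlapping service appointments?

Sweep the timeline, counting +1 at each start and −1 at each end (ends before starts at a tie):
07:00 start LAB2 → 1
10:25 start LAB1 → 2
12:10 end LAB2 → 1
12:20 start LAB3 → 2
14:20 end LAB1 → 1
15:45 start LAB4 → 2
16:25 end LAB3 → 1
18:10 start LAB5 → 2
21:00 end LAB4 → 1
21:00 end LAB5 → 0
Peak is 2, at 10:25 (LAB1, LAB2).

2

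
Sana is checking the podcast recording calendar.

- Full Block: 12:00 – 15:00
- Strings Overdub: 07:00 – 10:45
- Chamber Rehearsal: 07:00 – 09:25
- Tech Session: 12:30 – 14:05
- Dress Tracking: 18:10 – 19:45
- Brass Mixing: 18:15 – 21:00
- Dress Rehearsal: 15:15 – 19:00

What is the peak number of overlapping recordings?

3

Walk through starts and ends in time order (an end at T is processed before a start at T):
07:00 start Chamber Rehearsal → 1
07:00 start Strings Overdub → 2
09:25 end Chamber Rehearsal → 1
10:45 end Strings Overdub → 0
12:00 start Full Block → 1
12:30 start Tech Session → 2
14:05 end Tech Session → 1
15:00 end Full Block → 0
15:15 start Dress Rehearsal → 1
18:10 start Dress Tracking → 2
18:15 start Brass Mixing → 3
19:00 end Dress Rehearsal → 2
19:45 end Dress Tracking → 1
21:00 end Brass Mixing → 0
Peak is 3, at 18:15 (Brass Mixing, Dress Rehearsal, Dress Tracking).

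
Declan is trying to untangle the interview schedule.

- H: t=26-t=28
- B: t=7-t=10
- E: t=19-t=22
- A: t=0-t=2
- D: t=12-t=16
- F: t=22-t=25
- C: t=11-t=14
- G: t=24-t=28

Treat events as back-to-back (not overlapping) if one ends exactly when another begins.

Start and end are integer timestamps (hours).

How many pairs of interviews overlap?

Sorted by start: A, B, C, D, E, F, G, H.
B starts after A ends; A is clear from here.
C starts after B ends; B is clear from here.
D starts before C ends → C and D overlap.
E starts after C ends; C is clear from here.
E starts after D ends; D is clear from here.
F starts exactly when E ends (back-to-back, no overlap); E is clear from here.
G starts before F ends → F and G overlap.
H starts after F ends.
H starts before G ends → G and H overlap.
Overlapping pairs: C & D, F & G, G & H — 3 in total.

3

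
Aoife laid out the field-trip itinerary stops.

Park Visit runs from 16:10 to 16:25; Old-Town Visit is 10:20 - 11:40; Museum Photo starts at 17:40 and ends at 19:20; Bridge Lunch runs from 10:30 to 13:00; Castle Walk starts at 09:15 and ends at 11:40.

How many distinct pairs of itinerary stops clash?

3

Sorted by start: Castle Walk, Old-Town Visit, Bridge Lunch, Park Visit, Museum Photo.
Old-Town Visit starts before Castle Walk ends → Castle Walk and Old-Town Visit overlap.
Bridge Lunch starts before Castle Walk ends → Castle Walk and Bridge Lunch overlap.
Park Visit starts after Castle Walk ends — done with Castle Walk.
Bridge Lunch starts before Old-Town Visit ends → Old-Town Visit and Bridge Lunch overlap.
Park Visit starts after Old-Town Visit ends — done with Old-Town Visit.
Park Visit starts after Bridge Lunch ends — done with Bridge Lunch.
Museum Photo starts after Park Visit ends.
Overlapping pairs: Bridge Lunch & Castle Walk, Bridge Lunch & Old-Town Visit, Castle Walk & Old-Town Visit — 3 in total.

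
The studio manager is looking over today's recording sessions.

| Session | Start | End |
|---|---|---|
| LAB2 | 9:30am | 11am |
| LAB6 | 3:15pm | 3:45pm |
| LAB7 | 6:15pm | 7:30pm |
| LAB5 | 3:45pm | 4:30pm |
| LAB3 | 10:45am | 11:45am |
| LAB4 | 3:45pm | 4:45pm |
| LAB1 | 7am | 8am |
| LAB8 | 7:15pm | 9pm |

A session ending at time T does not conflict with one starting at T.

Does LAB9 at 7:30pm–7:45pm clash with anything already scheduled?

Yes — it overlaps LAB8

LAB1: ends 8am at or before LAB9 starts 7:30pm → clear.
LAB2: ends 11am at or before LAB9 starts 7:30pm → clear.
LAB3: ends 11:45am at or before LAB9 starts 7:30pm → clear.
LAB6: ends 3:45pm at or before LAB9 starts 7:30pm → clear.
LAB4: ends 4:45pm at or before LAB9 starts 7:30pm → clear.
LAB5: ends 4:30pm at or before LAB9 starts 7:30pm → clear.
LAB7: ends 7:30pm at or before LAB9 starts 7:30pm → clear.
LAB8: starts 7:15pm before LAB9 ends 7:45pm, and ends 9pm after LAB9 starts 7:30pm → overlap.
LAB9 overlaps LAB8.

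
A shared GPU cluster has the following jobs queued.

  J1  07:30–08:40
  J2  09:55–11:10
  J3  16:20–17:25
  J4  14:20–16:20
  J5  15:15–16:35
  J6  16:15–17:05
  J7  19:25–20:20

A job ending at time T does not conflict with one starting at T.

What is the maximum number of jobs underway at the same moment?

Sweep the timeline, counting +1 at each start and −1 at each end (ends before starts at a tie):
07:30 start J1 → 1
08:40 end J1 → 0
09:55 start J2 → 1
11:10 end J2 → 0
14:20 start J4 → 1
15:15 start J5 → 2
16:15 start J6 → 3
16:20 end J4 → 2
16:20 start J3 → 3
16:35 end J5 → 2
17:05 end J6 → 1
17:25 end J3 → 0
19:25 start J7 → 1
20:20 end J7 → 0
Peak is 3, at 16:15 (J4, J5, J6).

3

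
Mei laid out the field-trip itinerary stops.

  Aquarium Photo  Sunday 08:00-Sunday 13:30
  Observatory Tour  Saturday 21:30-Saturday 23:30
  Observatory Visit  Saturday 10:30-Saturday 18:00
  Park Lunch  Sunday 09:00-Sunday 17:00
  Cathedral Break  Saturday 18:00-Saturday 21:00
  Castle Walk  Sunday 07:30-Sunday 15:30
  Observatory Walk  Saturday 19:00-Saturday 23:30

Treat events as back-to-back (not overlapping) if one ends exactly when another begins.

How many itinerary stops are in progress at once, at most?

Sweep the timeline, counting +1 at each start and −1 at each end (ends before starts at a tie):
Saturday 10:30 start Observatory Visit → 1
Saturday 18:00 end Observatory Visit → 0
Saturday 18:00 start Cathedral Break → 1
Saturday 19:00 start Observatory Walk → 2
Saturday 21:00 end Cathedral Break → 1
Saturday 21:30 start Observatory Tour → 2
Saturday 23:30 end Observatory Tour → 1
Saturday 23:30 end Observatory Walk → 0
Sunday 07:30 start Castle Walk → 1
Sunday 08:00 start Aquarium Photo → 2
Sunday 09:00 start Park Lunch → 3
Sunday 13:30 end Aquarium Photo → 2
Sunday 15:30 end Castle Walk → 1
Sunday 17:00 end Park Lunch → 0
Peak is 3, at Sunday 09:00 (Aquarium Photo, Castle Walk, Park Lunch).

3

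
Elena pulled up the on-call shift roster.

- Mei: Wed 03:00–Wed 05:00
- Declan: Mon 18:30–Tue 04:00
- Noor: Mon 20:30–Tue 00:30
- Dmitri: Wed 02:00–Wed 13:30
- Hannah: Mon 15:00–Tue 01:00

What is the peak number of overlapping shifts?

3

Sort all start/end points and keep a running count:
Mon 15:00 start Hannah → 1
Mon 18:30 start Declan → 2
Mon 20:30 start Noor → 3
Tue 00:30 end Noor → 2
Tue 01:00 end Hannah → 1
Tue 04:00 end Declan → 0
Wed 02:00 start Dmitri → 1
Wed 03:00 start Mei → 2
Wed 05:00 end Mei → 1
Wed 13:30 end Dmitri → 0
Peak is 3, at Mon 20:30 (Declan, Hannah, Noor).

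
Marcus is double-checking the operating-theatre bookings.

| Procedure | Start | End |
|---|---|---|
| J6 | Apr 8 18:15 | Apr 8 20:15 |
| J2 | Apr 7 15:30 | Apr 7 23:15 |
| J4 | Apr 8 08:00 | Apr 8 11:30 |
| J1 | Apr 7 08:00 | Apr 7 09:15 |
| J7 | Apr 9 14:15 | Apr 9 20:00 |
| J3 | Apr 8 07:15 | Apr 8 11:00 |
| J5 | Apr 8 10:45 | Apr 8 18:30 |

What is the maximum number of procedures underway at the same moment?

Walk through starts and ends in time order (an end at T is processed before a start at T):
Apr 7 08:00 start J1 → 1
Apr 7 09:15 end J1 → 0
Apr 7 15:30 start J2 → 1
Apr 7 23:15 end J2 → 0
Apr 8 07:15 start J3 → 1
Apr 8 08:00 start J4 → 2
Apr 8 10:45 start J5 → 3
Apr 8 11:00 end J3 → 2
Apr 8 11:30 end J4 → 1
Apr 8 18:15 start J6 → 2
Apr 8 18:30 end J5 → 1
Apr 8 20:15 end J6 → 0
Apr 9 14:15 start J7 → 1
Apr 9 20:00 end J7 → 0
Peak is 3, at Apr 8 10:45 (J3, J4, J5).

3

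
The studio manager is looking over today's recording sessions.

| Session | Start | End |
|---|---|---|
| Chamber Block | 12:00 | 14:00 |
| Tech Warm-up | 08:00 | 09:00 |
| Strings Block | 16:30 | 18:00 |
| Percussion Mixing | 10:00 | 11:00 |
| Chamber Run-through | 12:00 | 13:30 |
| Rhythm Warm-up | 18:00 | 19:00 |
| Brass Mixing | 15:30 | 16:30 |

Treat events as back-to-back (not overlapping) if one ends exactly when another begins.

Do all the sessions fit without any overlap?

Sorted by start: Tech Warm-up, Percussion Mixing, Chamber Run-through, Chamber Block, Brass Mixing, Strings Block, Rhythm Warm-up.
Percussion Mixing starts after Tech Warm-up ends — done with Tech Warm-up.
Chamber Run-through starts after Percussion Mixing ends — done with Percussion Mixing.
Chamber Block starts before Chamber Run-through ends → Chamber Run-through and Chamber Block overlap.
That's a conflict, so the schedule is not conflict-free.

No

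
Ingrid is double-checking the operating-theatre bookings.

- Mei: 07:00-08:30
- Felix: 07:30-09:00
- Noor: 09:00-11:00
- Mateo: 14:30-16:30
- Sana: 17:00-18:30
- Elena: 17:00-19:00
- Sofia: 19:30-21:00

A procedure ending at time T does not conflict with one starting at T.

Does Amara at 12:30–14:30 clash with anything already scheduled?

No — it doesn't clash with anything

Mei: ends 08:30 at or before Amara starts 12:30 → clear.
Felix: ends 09:00 at or before Amara starts 12:30 → clear.
Noor: ends 11:00 at or before Amara starts 12:30 → clear.
Mateo: starts 14:30 at or after Amara ends 14:30 → clear.
Sana: starts 17:00 at or after Amara ends 14:30 → clear.
Elena: starts 17:00 at or after Amara ends 14:30 → clear.
Sofia: starts 19:30 at or after Amara ends 14:30 → clear.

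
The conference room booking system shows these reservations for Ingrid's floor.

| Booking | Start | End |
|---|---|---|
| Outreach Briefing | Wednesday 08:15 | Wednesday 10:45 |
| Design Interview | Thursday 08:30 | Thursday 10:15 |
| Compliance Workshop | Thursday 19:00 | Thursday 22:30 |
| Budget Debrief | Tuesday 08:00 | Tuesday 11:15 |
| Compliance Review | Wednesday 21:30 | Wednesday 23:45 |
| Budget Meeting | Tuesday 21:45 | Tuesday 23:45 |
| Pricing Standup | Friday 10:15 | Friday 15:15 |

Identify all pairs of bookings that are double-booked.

no conflicts

Check each pair: they overlap iff neither finishes before the other starts.
Sorted by start: Budget Debrief, Budget Meeting, Outreach Briefing, Compliance Review, Design Interview, Compliance Workshop, Pricing Standup.
Budget Meeting starts after Budget Debrief ends; Budget Debrief is clear from here.
Outreach Briefing starts after Budget Meeting ends; Budget Meeting is clear from here.
Compliance Review starts after Outreach Briefing ends; Outreach Briefing is clear from here.
Design Interview starts after Compliance Review ends; Compliance Review is clear from here.
Compliance Workshop starts after Design Interview ends; Design Interview is clear from here.
Pricing Standup starts after Compliance Workshop ends.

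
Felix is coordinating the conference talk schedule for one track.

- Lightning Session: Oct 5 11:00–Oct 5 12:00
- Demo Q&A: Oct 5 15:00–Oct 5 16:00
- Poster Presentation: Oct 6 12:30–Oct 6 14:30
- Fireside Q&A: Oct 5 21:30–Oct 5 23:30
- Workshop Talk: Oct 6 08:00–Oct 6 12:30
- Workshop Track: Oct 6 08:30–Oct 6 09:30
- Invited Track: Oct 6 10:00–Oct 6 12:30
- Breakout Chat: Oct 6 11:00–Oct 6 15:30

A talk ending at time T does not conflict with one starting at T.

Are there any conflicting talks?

Yes

Check each pair: they overlap iff neither finishes before the other starts.
Sorted by start: Lightning Session, Demo Q&A, Fireside Q&A, Workshop Talk, Workshop Track, Invited Track, Breakout Chat, Poster Presentation.
Demo Q&A starts after Lightning Session ends — done with Lightning Session.
Fireside Q&A starts after Demo Q&A ends — done with Demo Q&A.
Workshop Talk starts after Fireside Q&A ends — done with Fireside Q&A.
Workshop Track starts before Workshop Talk ends → Workshop Talk and Workshop Track overlap.
That's a conflict, so the schedule is not conflict-free.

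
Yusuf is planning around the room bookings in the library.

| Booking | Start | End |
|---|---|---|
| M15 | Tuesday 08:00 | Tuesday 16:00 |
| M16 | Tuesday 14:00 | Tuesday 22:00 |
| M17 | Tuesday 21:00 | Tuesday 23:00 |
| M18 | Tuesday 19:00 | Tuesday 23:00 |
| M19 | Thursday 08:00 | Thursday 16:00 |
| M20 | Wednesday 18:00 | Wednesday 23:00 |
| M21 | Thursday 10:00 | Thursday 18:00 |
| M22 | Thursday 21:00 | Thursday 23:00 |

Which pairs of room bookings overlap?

Sorted by start: M15, M16, M18, M17, M20, M19, M21, M22.
M16 starts before M15 ends → M15 and M16 overlap.
M18 starts after M15 ends — done with M15.
M18 starts before M16 ends → M16 and M18 overlap.
M17 starts before M16 ends → M16 and M17 overlap.
M20 starts after M16 ends — done with M16.
M17 starts before M18 ends → M18 and M17 overlap.
M20 starts after M18 ends — done with M18.
M20 starts after M17 ends — done with M17.
M19 starts after M20 ends — done with M20.
M21 starts before M19 ends → M19 and M21 overlap.
M22 starts after M19 ends.
M22 starts after M21 ends.

M15 & M16, M16 & M17, M16 & M18, M17 & M18, M19 & M21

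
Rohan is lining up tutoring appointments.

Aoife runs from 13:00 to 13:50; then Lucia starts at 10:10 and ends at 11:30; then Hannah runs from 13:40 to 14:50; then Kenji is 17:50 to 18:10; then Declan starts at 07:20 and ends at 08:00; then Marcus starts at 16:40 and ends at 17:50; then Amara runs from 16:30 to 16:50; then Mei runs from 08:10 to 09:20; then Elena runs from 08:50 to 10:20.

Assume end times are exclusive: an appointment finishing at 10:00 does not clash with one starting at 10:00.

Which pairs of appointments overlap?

Amara & Marcus, Aoife & Hannah, Elena & Lucia, Elena & Mei

Check each pair: they overlap iff neither finishes before the other starts.
Sorted by start: Declan, Mei, Elena, Lucia, Aoife, Hannah, Amara, Marcus, Kenji.
Mei starts after Declan ends, so Declan has no further overlaps.
Elena starts before Mei ends → Mei and Elena overlap.
Lucia starts after Mei ends, so Mei has no further overlaps.
Lucia starts before Elena ends → Elena and Lucia overlap.
Aoife starts after Elena ends, so Elena has no further overlaps.
Aoife starts after Lucia ends, so Lucia has no further overlaps.
Hannah starts before Aoife ends → Aoife and Hannah overlap.
Amara starts after Aoife ends, so Aoife has no further overlaps.
Amara starts after Hannah ends, so Hannah has no further overlaps.
Marcus starts before Amara ends → Amara and Marcus overlap.
Kenji starts after Amara ends.
Kenji starts exactly when Marcus ends (back-to-back, no overlap).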